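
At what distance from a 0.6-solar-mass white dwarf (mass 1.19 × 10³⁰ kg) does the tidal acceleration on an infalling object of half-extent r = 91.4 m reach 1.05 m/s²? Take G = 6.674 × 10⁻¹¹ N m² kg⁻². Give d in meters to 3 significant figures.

2GMr/d³ = a_tidal  ⇒  d = (2GMr / a_tidal)^(1/3)
d = (2 × 6.674×10⁻¹¹ × (1.19 × 10³⁰) × (91.4) / (1.05))^(1/3)
  = 2.40 × 10⁷ m

2.40 × 10⁷ m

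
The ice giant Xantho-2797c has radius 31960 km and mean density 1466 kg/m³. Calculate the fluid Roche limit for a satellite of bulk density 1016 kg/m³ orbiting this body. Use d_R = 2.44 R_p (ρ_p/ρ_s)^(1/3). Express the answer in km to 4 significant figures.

d_R = 2.44 × 31960 km × (1466/1016)^(1/3)
    = 88120 km

88120 km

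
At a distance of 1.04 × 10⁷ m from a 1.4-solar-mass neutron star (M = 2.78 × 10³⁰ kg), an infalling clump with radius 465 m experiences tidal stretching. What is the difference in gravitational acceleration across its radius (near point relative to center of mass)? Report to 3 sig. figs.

1.53 × 10² m/s²

Δa = 2GMr/d³
   = 2 × (6.674 × 10⁻¹¹) × (2.78 × 10³⁰) × (465) / (1.04 × 10⁷)³
   = 1.53 × 10² m/s²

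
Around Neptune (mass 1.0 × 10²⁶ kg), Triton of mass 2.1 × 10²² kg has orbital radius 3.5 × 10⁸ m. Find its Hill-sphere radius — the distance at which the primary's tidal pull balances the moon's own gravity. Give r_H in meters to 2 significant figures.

1.4 × 10⁷ m

r_H ≈ a (m/3M)^(1/3)
    = (3.5 × 10⁸) × (2.1 × 10²² / (3 × 1.0 × 10²⁶))^(1/3)
    = 1.4 × 10⁷ m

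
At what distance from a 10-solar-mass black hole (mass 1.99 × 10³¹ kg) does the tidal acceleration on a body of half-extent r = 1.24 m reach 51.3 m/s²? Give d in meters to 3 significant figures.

4.00 × 10⁶ m

2GMr/d³ = a_tidal  ⇒  d = (2GMr / a_tidal)^(1/3)
d = (2 × 6.674×10⁻¹¹ × (1.99 × 10³¹) × (1.24) / (51.3))^(1/3)
  = 4.00 × 10⁶ m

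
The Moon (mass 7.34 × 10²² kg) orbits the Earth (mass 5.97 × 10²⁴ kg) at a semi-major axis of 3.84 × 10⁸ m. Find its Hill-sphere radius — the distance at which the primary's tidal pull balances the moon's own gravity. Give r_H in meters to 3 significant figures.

6.15 × 10⁷ m

r_H ≈ a (m/3M)^(1/3)
    = (3.84 × 10⁸) × (7.34 × 10²² / (3 × 5.97 × 10²⁴))^(1/3)
    = 6.15 × 10⁷ m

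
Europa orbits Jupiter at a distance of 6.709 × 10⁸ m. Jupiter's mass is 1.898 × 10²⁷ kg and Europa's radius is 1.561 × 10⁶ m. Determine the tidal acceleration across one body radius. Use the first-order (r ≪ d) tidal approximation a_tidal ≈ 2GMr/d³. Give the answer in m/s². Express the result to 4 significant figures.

1.310 × 10⁻³ m/s²

a_tidal = 2GMr/d³
        = 2 × (6.674 × 10⁻¹¹) × (1.898 × 10²⁷) × (1.561 × 10⁶) / (6.709 × 10⁸)³
        = 1.310 × 10⁻³ m/s²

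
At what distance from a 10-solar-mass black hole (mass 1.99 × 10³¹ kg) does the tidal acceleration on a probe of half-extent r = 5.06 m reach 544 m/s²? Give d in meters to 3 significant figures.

2GMr/d³ = a_tidal  ⇒  d = (2GMr / a_tidal)^(1/3)
d = (2 × 6.674×10⁻¹¹ × (1.99 × 10³¹) × (5.06) / (544))^(1/3)
  = 2.91 × 10⁶ m

2.91 × 10⁶ m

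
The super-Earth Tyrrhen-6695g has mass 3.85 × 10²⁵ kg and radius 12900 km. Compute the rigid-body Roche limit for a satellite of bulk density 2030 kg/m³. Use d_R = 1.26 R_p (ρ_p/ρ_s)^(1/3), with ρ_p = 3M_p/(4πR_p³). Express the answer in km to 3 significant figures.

20800 km

ρ_p = 3M_p/(4πR_p³) = 3 × (3.85 × 10²⁵) / (4π × (1.29 × 10⁷ m)³) = 4280 kg/m³
d_R = 1.26 × 12900 km × (4280/2030)^(1/3)
    = 20800 km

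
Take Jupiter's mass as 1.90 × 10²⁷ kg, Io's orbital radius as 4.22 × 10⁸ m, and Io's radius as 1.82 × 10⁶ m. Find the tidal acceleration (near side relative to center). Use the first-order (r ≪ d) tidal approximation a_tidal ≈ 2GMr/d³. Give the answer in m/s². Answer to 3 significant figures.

6.14 × 10⁻³ m/s²

Δa = 2GMr/d³
   = 2 × (6.674 × 10⁻¹¹) × (1.90 × 10²⁷) × (1.82 × 10⁶) / (4.22 × 10⁸)³
   = 6.14 × 10⁻³ m/s²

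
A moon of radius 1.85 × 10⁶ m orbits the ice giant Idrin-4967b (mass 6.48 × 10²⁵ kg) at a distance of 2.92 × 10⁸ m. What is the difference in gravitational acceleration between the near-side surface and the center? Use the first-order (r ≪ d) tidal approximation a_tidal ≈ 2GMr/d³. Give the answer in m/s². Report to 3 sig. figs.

Δa = 2GMr/d³
   = 2 × (6.674 × 10⁻¹¹) × (6.48 × 10²⁵) × (1.85 × 10⁶) / (2.92 × 10⁸)³
   = 6.43 × 10⁻⁴ m/s²

6.43 × 10⁻⁴ m/s²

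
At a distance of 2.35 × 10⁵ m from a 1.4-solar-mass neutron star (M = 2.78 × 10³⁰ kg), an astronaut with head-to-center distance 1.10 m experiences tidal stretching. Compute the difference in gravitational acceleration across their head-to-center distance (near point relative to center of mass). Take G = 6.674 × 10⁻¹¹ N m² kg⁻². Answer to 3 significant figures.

3.15 × 10⁴ m/s²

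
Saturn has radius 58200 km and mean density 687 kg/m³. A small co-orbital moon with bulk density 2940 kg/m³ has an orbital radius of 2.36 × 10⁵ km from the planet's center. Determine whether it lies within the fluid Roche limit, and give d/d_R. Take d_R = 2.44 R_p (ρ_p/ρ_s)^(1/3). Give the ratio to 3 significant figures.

d_R = 2.44 × (58200 km) × (687/2940)^(1/3) = 87470 km
d/d_R = (2.36 × 10⁵) / (87470) = 2.70
Since d/d_R > 1, the body is outside the Roche limit.

outside; d/d_R ≈ 2.70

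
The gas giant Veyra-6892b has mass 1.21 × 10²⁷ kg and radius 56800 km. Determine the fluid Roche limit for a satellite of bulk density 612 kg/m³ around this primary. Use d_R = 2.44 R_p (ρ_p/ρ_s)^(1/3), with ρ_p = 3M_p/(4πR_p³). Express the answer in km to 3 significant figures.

ρ_p = 3M_p/(4πR_p³) = 3 × (1.21 × 10²⁷) / (4π × (5.68 × 10⁷ m)³) = 1580 kg/m³
d_R = 2.44 × 56800 km × (1580/612)^(1/3)
    = 1.90 × 10⁵ km

1.90 × 10⁵ km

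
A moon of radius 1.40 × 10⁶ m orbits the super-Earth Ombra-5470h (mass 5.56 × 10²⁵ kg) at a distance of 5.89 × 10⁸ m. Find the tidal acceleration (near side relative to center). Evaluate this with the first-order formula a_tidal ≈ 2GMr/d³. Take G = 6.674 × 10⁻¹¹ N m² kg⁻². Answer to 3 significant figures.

Δa = 2GMr/d³
   = 2 × (6.674 × 10⁻¹¹) × (5.56 × 10²⁵) × (1.40 × 10⁶) / (5.89 × 10⁸)³
   = 5.08 × 10⁻⁵ m/s²

5.08 × 10⁻⁵ m/s²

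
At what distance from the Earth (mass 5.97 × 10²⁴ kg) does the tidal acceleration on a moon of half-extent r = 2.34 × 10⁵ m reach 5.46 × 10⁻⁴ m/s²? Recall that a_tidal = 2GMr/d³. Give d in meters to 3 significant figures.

2GMr/d³ = a_tidal  ⇒  d = (2GMr / a_tidal)^(1/3)
d = (2 × 6.674×10⁻¹¹ × (5.97 × 10²⁴) × (2.34 × 10⁵) / (5.46 × 10⁻⁴))^(1/3)
  = 6.99 × 10⁷ m

6.99 × 10⁷ m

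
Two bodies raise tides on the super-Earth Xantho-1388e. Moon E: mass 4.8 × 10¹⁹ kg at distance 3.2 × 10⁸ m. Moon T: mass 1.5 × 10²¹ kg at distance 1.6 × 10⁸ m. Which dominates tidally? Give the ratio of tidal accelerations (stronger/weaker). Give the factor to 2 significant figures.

Moon T, by a factor of ≈ 250

Tidal stretch scales as M/d³; compute that for each body.
Moon E: (4.8 × 10¹⁹) / (3.2 × 10⁸)³ = 1.465 × 10⁻⁶
Moon T: (1.5 × 10²¹) / (1.6 × 10⁸)³ = 3.662 × 10⁻⁴
Ratio (larger/smaller) = 250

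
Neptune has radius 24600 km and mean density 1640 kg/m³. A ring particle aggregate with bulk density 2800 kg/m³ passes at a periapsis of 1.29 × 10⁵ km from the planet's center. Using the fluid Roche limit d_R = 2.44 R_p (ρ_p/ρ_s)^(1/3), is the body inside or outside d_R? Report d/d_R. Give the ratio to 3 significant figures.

d_R = 2.44 × (24600 km) × (1640/2800)^(1/3) = 50220 km
d/d_R = (1.29 × 10⁵) / (50220) = 2.57
Since d/d_R > 1, the body is outside the Roche limit.

outside; d/d_R ≈ 2.57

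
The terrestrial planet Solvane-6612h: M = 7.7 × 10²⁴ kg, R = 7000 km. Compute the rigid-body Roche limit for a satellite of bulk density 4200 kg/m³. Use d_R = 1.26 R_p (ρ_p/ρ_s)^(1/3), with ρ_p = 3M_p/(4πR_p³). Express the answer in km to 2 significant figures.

ρ_p = 3M_p/(4πR_p³) = 3 × (7.7 × 10²⁴) / (4π × (7.0 × 10⁶ m)³) = 5400 kg/m³
d_R = 1.26 × 7000 km × (5400/4200)^(1/3)
    = 9600 km

9600 km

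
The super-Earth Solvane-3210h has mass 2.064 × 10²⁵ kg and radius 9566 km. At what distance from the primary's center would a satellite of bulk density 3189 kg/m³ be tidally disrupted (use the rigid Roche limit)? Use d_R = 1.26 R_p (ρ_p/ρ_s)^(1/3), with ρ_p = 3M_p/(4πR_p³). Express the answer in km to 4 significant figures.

ρ_p = 3M_p/(4πR_p³) = 3 × (2.064 × 10²⁵) / (4π × (9.566 × 10⁶ m)³) = 5629 kg/m³
d_R = 1.26 × 9566 km × (5629/3189)^(1/3)
    = 14570 km

14570 km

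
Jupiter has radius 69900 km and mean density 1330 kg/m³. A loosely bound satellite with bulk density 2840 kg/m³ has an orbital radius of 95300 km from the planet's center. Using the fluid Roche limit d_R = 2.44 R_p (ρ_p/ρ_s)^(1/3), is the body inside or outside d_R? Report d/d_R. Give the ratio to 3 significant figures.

d_R = 2.44 × (69900 km) × (1330/2840)^(1/3) = 1.324 × 10⁵ km
d/d_R = (95300) / (1.324 × 10⁵) = 0.720
Since d/d_R < 1, the body is inside the Roche limit.

inside; d/d_R ≈ 0.720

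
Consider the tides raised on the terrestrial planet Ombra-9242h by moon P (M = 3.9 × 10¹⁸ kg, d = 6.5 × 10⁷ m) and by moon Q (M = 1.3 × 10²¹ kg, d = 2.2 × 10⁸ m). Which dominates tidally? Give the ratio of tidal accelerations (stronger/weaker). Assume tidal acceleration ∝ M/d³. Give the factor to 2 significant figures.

The tide-raising term goes as M/d³ (the gradient of a 1/d² field).
Moon P: (3.9 × 10¹⁸) / (6.5 × 10⁷)³ = 1.420 × 10⁻⁵
Moon Q: (1.3 × 10²¹) / (2.2 × 10⁸)³ = 1.221 × 10⁻⁴
Ratio (larger/smaller) = 8.6

Moon Q, by a factor of ≈ 8.6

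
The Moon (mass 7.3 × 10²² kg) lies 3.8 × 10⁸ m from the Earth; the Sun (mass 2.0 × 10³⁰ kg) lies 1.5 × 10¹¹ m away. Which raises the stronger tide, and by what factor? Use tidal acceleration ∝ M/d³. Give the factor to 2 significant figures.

The Moon, by a factor of ≈ 2.2

Tidal acceleration ∝ M/d³, so compare M/d³ for each.
The Moon: (7.3 × 10²²) / (3.8 × 10⁸)³ = 1.330 × 10⁻³
The Sun: (2.0 × 10³⁰) / (1.5 × 10¹¹)³ = 5.926 × 10⁻⁴
Ratio (larger/smaller) = 2.2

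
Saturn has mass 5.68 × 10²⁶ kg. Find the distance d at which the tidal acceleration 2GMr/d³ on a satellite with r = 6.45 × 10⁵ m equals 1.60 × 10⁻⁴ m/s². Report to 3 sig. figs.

6.74 × 10⁸ m

2GMr/d³ = a_tidal  ⇒  d = (2GMr / a_tidal)^(1/3)
d = (2 × 6.674×10⁻¹¹ × (5.68 × 10²⁶) × (6.45 × 10⁵) / (1.60 × 10⁻⁴))^(1/3)
  = 6.74 × 10⁸ m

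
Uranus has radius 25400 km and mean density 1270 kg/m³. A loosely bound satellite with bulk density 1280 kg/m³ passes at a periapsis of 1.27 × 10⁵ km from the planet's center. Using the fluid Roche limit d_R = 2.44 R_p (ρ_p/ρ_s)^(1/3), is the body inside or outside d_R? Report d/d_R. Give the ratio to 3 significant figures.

d_R = 2.44 × (25400 km) × (1270/1280)^(1/3) = 61810 km
d/d_R = (1.27 × 10⁵) / (61810) = 2.05
Since d/d_R > 1, the body is outside the Roche limit.

outside; d/d_R ≈ 2.05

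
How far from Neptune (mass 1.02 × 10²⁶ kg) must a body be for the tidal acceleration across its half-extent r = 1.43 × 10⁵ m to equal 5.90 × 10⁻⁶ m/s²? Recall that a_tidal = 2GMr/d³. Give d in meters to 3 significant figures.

6.91 × 10⁸ m

2GMr/d³ = a_tidal  ⇒  d = (2GMr / a_tidal)^(1/3)
d = (2 × 6.674×10⁻¹¹ × (1.02 × 10²⁶) × (1.43 × 10⁵) / (5.90 × 10⁻⁶))^(1/3)
  = 6.91 × 10⁸ m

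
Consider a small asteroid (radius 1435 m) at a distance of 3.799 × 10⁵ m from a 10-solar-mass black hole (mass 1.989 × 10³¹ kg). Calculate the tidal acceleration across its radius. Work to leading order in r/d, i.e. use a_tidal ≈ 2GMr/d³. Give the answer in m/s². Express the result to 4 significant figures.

6.949 × 10⁷ m/s²

Differencing GM/(d−r)² and GM/d² to first order in r/d gives 2GMr/d³.
Δa = 2GMr/d³
   = 2 × (6.674 × 10⁻¹¹) × (1.989 × 10³¹) × (1435) / (3.799 × 10⁵)³
   = 6.949 × 10⁷ m/s²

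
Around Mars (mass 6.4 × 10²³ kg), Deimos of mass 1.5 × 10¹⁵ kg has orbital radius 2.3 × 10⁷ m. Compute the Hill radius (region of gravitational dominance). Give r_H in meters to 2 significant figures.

r_H ≈ a (m/3M)^(1/3)
    = (2.3 × 10⁷) × (1.5 × 10¹⁵ / (3 × 6.4 × 10²³))^(1/3)
    = 2.1 × 10⁴ m

2.1 × 10⁴ m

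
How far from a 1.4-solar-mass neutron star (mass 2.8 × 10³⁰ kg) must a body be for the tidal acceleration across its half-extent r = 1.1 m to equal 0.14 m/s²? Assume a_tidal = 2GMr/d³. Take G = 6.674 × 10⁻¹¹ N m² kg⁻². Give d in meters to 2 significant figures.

2GMr/d³ = a_tidal  ⇒  d = (2GMr / a_tidal)^(1/3)
d = (2 × 6.674×10⁻¹¹ × (2.8 × 10³⁰) × (1.1) / (0.14))^(1/3)
  = 1.4 × 10⁷ m

1.4 × 10⁷ m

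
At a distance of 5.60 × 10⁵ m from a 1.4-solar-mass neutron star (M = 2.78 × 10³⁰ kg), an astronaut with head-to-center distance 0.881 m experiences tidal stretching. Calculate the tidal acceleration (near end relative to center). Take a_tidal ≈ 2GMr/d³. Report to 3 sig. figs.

1.86 × 10³ m/s²

Δa = 2GMr/d³
   = 2 × (6.674 × 10⁻¹¹) × (2.78 × 10³⁰) × (0.881) / (5.60 × 10⁵)³
   = 1.86 × 10³ m/s²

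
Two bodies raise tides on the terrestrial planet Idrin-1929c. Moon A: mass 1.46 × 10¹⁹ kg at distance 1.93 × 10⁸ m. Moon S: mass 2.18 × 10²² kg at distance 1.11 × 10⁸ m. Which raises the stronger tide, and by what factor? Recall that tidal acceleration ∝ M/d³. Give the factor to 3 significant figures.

Moon S, by a factor of ≈ 7850

Compare M/d³ for the two perturbers:
Moon A: (1.46 × 10¹⁹) / (1.93 × 10⁸)³ = 2.031 × 10⁻⁶
Moon S: (2.18 × 10²²) / (1.11 × 10⁸)³ = 1.594 × 10⁻²
Ratio (larger/smaller) = 7850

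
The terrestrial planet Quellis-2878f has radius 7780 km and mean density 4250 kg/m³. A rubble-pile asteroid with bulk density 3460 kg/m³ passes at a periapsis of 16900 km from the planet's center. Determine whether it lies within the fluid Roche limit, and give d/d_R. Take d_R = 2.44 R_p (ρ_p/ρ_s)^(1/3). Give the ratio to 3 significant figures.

d_R = 2.44 × (7780 km) × (4250/3460)^(1/3) = 20330 km
d/d_R = (16900) / (20330) = 0.831
Since d/d_R < 1, the body is inside the Roche limit.

inside; d/d_R ≈ 0.831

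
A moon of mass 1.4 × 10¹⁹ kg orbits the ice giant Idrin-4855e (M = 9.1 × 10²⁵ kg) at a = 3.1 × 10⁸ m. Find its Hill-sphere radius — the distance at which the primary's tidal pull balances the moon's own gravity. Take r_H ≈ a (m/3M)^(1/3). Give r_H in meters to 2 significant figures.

1.2 × 10⁶ m

r_H ≈ a (m/3M)^(1/3)
    = (3.1 × 10⁸) × (1.4 × 10¹⁹ / (3 × 9.1 × 10²⁵))^(1/3)
    = 1.2 × 10⁶ m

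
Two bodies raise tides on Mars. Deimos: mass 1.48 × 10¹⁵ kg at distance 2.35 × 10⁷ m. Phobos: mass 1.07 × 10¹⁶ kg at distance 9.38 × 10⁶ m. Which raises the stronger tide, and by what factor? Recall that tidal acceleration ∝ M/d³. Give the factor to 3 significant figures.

Phobos, by a factor of ≈ 114

Compare M/d³ for the two perturbers:
Deimos: (1.48 × 10¹⁵) / (2.35 × 10⁷)³ = 1.140 × 10⁻⁷
Phobos: (1.07 × 10¹⁶) / (9.38 × 10⁶)³ = 1.297 × 10⁻⁵
Ratio (larger/smaller) = 114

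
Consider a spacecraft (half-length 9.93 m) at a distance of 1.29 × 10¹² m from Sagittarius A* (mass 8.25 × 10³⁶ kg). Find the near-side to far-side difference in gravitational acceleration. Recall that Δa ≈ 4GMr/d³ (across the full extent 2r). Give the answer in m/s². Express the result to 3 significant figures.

1.02 × 10⁻⁸ m/s²

a_tidal = 4GMr/d³
        = 4 × (6.674 × 10⁻¹¹) × (8.25 × 10³⁶) × (9.93) / (1.29 × 10¹²)³
        = 1.02 × 10⁻⁸ m/s²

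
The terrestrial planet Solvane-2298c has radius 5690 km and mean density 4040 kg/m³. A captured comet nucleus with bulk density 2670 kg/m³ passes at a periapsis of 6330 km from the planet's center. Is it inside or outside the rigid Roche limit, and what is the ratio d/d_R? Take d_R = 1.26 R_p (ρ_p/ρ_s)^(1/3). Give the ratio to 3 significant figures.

d_R = 1.26 × (5690 km) × (4040/2670)^(1/3) = 8231 km
d/d_R = (6330) / (8231) = 0.769
Since d/d_R < 1, the body is inside the Roche limit.

inside; d/d_R ≈ 0.769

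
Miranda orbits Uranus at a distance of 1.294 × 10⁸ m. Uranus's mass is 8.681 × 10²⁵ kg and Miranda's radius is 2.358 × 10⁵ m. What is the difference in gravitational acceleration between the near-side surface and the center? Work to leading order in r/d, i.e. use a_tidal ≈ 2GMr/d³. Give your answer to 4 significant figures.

1.261 × 10⁻³ m/s²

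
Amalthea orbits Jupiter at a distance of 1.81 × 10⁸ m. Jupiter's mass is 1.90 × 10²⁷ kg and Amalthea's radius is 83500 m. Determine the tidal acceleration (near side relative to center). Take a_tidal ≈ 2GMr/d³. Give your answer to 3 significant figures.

Differencing GM/(d−r)² and GM/d² to first order in r/d gives 2GMr/d³.
Δa = 2GMr/d³
   = 2 × (6.674 × 10⁻¹¹) × (1.90 × 10²⁷) × (83500) / (1.81 × 10⁸)³
   = 3.57 × 10⁻³ m/s²

3.57 × 10⁻³ m/s²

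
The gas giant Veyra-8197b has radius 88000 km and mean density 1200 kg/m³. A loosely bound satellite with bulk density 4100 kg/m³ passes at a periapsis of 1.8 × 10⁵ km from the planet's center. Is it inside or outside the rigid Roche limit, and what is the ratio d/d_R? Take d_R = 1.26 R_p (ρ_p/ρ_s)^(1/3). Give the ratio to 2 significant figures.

outside; d/d_R ≈ 2.4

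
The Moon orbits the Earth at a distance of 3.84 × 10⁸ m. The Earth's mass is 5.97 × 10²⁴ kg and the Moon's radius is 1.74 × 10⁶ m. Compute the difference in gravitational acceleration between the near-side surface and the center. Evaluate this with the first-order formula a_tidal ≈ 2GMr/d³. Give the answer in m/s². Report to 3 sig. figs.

2.45 × 10⁻⁵ m/s²

Δg = 2GMr/d³
   = 2 × (6.674 × 10⁻¹¹) × (5.97 × 10²⁴) × (1.74 × 10⁶) / (3.84 × 10⁸)³
   = 2.45 × 10⁻⁵ m/s²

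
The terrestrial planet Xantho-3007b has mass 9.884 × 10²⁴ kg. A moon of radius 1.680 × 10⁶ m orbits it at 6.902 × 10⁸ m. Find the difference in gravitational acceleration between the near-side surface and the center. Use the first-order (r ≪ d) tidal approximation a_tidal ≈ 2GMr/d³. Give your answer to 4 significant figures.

Since r ≪ d, expand the inverse-square field across one radius to get the leading 2GMr/d³ term.
Δg = 2GMr/d³
   = 2 × (6.674 × 10⁻¹¹) × (9.884 × 10²⁴) × (1.680 × 10⁶) / (6.902 × 10⁸)³
   = 6.741 × 10⁻⁶ m/s²

6.741 × 10⁻⁶ m/s²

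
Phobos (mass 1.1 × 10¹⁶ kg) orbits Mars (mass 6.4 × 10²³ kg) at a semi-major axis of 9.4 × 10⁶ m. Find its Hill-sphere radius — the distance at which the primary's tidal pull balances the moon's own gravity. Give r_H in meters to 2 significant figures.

r_H ≈ a (m/3M)^(1/3)
    = (9.4 × 10⁶) × (1.1 × 10¹⁶ / (3 × 6.4 × 10²³))^(1/3)
    = 1.7 × 10⁴ m

1.7 × 10⁴ m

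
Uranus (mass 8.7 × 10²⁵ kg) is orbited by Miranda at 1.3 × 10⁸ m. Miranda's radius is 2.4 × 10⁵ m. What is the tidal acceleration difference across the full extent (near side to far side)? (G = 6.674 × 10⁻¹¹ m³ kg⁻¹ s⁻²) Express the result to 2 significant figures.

Δg = 4GMr/d³
   = 4 × (6.674 × 10⁻¹¹) × (8.7 × 10²⁵) × (2.4 × 10⁵) / (1.3 × 10⁸)³
   = 2.5 × 10⁻³ m/s²

2.5 × 10⁻³ m/s²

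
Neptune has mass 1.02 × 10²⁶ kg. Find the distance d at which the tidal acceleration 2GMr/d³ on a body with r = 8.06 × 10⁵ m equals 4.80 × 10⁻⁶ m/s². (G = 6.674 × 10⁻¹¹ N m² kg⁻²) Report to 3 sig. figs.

2GMr/d³ = a_tidal  ⇒  d = (2GMr / a_tidal)^(1/3)
d = (2 × 6.674×10⁻¹¹ × (1.02 × 10²⁶) × (8.06 × 10⁵) / (4.80 × 10⁻⁶))^(1/3)
  = 1.32 × 10⁹ m

1.32 × 10⁹ m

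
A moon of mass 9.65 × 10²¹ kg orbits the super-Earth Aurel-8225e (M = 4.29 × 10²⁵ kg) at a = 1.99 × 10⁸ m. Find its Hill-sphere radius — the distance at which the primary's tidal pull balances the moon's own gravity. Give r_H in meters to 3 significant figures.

8.39 × 10⁶ m

r_H ≈ a (m/3M)^(1/3)
    = (1.99 × 10⁸) × (9.65 × 10²¹ / (3 × 4.29 × 10²⁵))^(1/3)
    = 8.39 × 10⁶ m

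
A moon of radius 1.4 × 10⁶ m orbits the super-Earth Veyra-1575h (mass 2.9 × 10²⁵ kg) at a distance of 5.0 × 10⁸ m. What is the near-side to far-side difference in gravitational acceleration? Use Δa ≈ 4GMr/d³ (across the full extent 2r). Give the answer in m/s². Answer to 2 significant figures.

8.7 × 10⁻⁵ m/s²

Δg = 4GMr/d³
   = 4 × (6.674 × 10⁻¹¹) × (2.9 × 10²⁵) × (1.4 × 10⁶) / (5.0 × 10⁸)³
   = 8.7 × 10⁻⁵ m/s²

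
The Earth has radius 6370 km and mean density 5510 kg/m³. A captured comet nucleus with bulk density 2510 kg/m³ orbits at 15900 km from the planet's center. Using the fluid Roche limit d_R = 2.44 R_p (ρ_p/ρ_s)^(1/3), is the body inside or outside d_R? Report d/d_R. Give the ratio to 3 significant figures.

d_R = 2.44 × (6370 km) × (5510/2510)^(1/3) = 20200 km
d/d_R = (15900) / (20200) = 0.787
Since d/d_R < 1, the body is inside the Roche limit.

inside; d/d_R ≈ 0.787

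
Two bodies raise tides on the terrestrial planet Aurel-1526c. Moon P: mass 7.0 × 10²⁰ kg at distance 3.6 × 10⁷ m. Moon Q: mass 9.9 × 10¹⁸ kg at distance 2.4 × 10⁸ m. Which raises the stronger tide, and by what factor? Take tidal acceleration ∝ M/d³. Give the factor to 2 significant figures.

Moon P, by a factor of ≈ 21000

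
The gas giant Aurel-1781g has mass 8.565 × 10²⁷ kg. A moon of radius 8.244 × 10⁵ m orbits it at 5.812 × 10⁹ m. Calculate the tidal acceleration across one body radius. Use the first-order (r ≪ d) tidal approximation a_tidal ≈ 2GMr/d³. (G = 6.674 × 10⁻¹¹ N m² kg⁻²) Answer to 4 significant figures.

4.801 × 10⁻⁶ m/s²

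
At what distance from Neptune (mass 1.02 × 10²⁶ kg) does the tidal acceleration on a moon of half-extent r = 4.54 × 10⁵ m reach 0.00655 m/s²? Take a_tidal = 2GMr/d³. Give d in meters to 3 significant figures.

2GMr/d³ = a_tidal  ⇒  d = (2GMr / a_tidal)^(1/3)
d = (2 × 6.674×10⁻¹¹ × (1.02 × 10²⁶) × (4.54 × 10⁵) / (0.00655))^(1/3)
  = 9.81 × 10⁷ m

9.81 × 10⁷ m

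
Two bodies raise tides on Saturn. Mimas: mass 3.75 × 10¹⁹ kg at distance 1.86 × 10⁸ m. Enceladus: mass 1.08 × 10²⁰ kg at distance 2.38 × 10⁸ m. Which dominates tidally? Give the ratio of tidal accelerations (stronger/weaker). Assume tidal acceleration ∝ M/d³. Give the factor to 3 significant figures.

Enceladus, by a factor of ≈ 1.37

Compare M/d³ for the two perturbers:
Mimas: (3.75 × 10¹⁹) / (1.86 × 10⁸)³ = 5.828 × 10⁻⁶
Enceladus: (1.08 × 10²⁰) / (2.38 × 10⁸)³ = 8.011 × 10⁻⁶
Ratio (larger/smaller) = 1.37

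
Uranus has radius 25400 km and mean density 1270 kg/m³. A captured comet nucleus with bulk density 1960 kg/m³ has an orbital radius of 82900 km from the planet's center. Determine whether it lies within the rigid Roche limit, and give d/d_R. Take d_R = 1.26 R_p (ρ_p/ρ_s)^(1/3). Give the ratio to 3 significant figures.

d_R = 1.26 × (25400 km) × (1270/1960)^(1/3) = 27690 km
d/d_R = (82900) / (27690) = 2.99
Since d/d_R > 1, the body is outside the Roche limit.

outside; d/d_R ≈ 2.99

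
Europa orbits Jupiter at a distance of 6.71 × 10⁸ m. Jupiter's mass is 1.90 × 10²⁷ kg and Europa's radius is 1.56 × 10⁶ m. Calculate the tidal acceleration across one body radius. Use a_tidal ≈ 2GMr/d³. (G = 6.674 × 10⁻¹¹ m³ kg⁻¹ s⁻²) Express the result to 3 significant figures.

1.31 × 10⁻³ m/s²

a_tidal = 2GMr/d³
        = 2 × (6.674 × 10⁻¹¹) × (1.90 × 10²⁷) × (1.56 × 10⁶) / (6.71 × 10⁸)³
        = 1.31 × 10⁻³ m/s²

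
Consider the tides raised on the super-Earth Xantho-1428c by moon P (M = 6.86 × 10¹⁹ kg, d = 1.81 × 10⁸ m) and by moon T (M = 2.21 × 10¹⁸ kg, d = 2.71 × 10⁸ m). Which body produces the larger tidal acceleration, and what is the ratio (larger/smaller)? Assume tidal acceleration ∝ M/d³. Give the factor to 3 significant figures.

Moon P, by a factor of ≈ 104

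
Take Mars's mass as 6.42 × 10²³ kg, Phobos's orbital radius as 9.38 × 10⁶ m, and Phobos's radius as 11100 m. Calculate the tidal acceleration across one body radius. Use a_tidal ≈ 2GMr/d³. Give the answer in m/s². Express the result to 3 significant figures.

Δg = 2GMr/d³
   = 2 × (6.674 × 10⁻¹¹) × (6.42 × 10²³) × (11100) / (9.38 × 10⁶)³
   = 1.15 × 10⁻³ m/s²

1.15 × 10⁻³ m/s²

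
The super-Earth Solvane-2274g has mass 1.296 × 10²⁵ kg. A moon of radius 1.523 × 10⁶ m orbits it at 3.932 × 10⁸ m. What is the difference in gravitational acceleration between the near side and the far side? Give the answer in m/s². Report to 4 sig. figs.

8.668 × 10⁻⁵ m/s²

a_tidal = 4GMr/d³
        = 4 × (6.674 × 10⁻¹¹) × (1.296 × 10²⁵) × (1.523 × 10⁶) / (3.932 × 10⁸)³
        = 8.668 × 10⁻⁵ m/s²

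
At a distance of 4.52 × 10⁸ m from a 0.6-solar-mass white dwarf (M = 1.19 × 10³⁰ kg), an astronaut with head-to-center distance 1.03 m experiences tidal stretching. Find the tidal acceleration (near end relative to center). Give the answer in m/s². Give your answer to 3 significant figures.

1.77 × 10⁻⁶ m/s²

Δa = 2GMr/d³
   = 2 × (6.674 × 10⁻¹¹) × (1.19 × 10³⁰) × (1.03) / (4.52 × 10⁸)³
   = 1.77 × 10⁻⁶ m/s²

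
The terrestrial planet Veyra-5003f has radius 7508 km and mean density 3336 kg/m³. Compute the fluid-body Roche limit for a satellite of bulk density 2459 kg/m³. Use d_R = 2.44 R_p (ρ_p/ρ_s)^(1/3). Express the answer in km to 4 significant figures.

20280 km

d_R = 2.44 × 7508 km × (3336/2459)^(1/3)
    = 20280 km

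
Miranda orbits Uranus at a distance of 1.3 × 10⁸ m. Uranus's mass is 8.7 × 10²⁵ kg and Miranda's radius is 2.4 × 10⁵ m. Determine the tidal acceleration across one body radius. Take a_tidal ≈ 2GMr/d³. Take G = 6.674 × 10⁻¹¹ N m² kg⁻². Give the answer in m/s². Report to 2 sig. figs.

a_tidal = 2GMr/d³
        = 2 × (6.674 × 10⁻¹¹) × (8.7 × 10²⁵) × (2.4 × 10⁵) / (1.3 × 10⁸)³
        = 1.3 × 10⁻³ m/s²

1.3 × 10⁻³ m/s²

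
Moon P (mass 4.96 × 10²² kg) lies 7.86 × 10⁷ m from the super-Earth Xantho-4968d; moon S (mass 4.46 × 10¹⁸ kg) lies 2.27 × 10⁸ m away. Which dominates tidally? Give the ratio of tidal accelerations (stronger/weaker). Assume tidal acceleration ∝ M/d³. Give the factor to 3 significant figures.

Moon P, by a factor of ≈ 2.68 × 10⁵

The tide-raising term goes as M/d³ (the gradient of a 1/d² field).
Moon P: (4.96 × 10²²) / (7.86 × 10⁷)³ = 1.021 × 10⁻¹
Moon S: (4.46 × 10¹⁸) / (2.27 × 10⁸)³ = 3.813 × 10⁻⁷
Ratio (larger/smaller) = 2.68 × 10⁵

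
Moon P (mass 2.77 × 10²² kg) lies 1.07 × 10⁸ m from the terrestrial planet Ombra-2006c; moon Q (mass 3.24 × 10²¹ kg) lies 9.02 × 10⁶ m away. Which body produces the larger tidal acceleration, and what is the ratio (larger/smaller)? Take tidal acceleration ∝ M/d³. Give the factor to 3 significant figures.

Tidal stretch scales as M/d³; compute that for each body.
Moon P: (2.77 × 10²²) / (1.07 × 10⁸)³ = 2.261 × 10⁻²
Moon Q: (3.24 × 10²¹) / (9.02 × 10⁶)³ = 4.415
Ratio (larger/smaller) = 195

Moon Q, by a factor of ≈ 195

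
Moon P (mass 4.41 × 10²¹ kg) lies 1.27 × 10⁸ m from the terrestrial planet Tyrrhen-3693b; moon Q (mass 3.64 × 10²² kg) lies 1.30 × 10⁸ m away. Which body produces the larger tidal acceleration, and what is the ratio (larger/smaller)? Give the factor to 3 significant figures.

Tidal acceleration ∝ M/d³, so compare M/d³ for each.
Moon P: (4.41 × 10²¹) / (1.27 × 10⁸)³ = 2.153 × 10⁻³
Moon Q: (3.64 × 10²²) / (1.30 × 10⁸)³ = 1.657 × 10⁻²
Ratio (larger/smaller) = 7.70

Moon Q, by a factor of ≈ 7.70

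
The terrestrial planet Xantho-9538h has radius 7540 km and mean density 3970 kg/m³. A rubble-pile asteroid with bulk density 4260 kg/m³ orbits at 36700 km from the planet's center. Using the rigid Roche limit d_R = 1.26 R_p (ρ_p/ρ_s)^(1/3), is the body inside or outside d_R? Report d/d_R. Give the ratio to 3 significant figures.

outside; d/d_R ≈ 3.95

d_R = 1.26 × (7540 km) × (3970/4260)^(1/3) = 9280 km
d/d_R = (36700) / (9280) = 3.95
Since d/d_R > 1, the body is outside the Roche limit.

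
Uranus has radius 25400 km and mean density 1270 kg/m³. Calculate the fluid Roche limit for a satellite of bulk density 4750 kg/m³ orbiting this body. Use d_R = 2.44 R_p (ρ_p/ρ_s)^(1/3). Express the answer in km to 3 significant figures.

39900 km

d_R = 2.44 × 25400 km × (1270/4750)^(1/3)
    = 39900 km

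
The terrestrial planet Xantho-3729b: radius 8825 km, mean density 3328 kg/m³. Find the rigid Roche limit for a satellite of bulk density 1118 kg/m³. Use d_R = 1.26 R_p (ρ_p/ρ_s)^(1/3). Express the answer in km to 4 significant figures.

16000 km

d_R = 1.26 × 8825 km × (3328/1118)^(1/3)
    = 16000 km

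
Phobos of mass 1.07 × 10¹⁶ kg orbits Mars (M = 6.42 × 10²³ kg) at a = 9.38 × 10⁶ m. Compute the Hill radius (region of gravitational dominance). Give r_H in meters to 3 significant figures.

r_H ≈ a (m/3M)^(1/3)
    = (9.38 × 10⁶) × (1.07 × 10¹⁶ / (3 × 6.42 × 10²³))^(1/3)
    = 1.66 × 10⁴ m

1.66 × 10⁴ m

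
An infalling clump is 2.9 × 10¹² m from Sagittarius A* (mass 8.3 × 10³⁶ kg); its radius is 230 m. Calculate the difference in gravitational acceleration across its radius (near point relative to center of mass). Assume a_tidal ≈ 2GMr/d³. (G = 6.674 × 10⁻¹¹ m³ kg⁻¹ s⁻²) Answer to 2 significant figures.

1.0 × 10⁻⁸ m/s²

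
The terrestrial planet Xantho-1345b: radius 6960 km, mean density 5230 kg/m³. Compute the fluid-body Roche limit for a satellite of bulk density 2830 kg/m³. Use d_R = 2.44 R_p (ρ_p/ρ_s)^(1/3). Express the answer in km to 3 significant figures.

d_R = 2.44 × 6960 km × (5230/2830)^(1/3)
    = 20800 km

20800 km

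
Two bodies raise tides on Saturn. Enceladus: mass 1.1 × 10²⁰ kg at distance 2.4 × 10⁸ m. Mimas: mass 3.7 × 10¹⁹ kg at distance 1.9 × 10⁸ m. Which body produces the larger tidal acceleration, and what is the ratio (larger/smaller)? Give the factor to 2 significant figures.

Enceladus, by a factor of ≈ 1.5

Tidal stretch scales as M/d³; compute that for each body.
Enceladus: (1.1 × 10²⁰) / (2.4 × 10⁸)³ = 7.957 × 10⁻⁶
Mimas: (3.7 × 10¹⁹) / (1.9 × 10⁸)³ = 5.394 × 10⁻⁶
Ratio (larger/smaller) = 1.5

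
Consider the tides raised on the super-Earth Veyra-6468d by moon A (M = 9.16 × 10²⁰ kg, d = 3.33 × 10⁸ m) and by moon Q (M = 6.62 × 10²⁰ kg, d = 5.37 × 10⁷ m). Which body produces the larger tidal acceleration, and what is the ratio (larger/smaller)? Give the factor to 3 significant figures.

The tide-raising term goes as M/d³ (the gradient of a 1/d² field).
Moon A: (9.16 × 10²⁰) / (3.33 × 10⁸)³ = 2.481 × 10⁻⁵
Moon Q: (6.62 × 10²⁰) / (5.37 × 10⁷)³ = 4.275 × 10⁻³
Ratio (larger/smaller) = 172

Moon Q, by a factor of ≈ 172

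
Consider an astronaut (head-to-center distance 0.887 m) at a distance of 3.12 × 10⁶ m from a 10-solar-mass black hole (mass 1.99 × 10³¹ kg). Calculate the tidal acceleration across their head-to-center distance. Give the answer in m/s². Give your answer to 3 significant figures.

7.76 × 10¹ m/s²

a_tidal = 2GMr/d³
        = 2 × (6.674 × 10⁻¹¹) × (1.99 × 10³¹) × (0.887) / (3.12 × 10⁶)³
        = 7.76 × 10¹ m/s²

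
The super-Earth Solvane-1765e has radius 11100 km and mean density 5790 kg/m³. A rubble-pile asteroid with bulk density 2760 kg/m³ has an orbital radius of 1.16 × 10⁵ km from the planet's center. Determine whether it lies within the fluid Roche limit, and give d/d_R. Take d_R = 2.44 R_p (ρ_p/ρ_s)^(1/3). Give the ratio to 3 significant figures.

d_R = 2.44 × (11100 km) × (5790/2760)^(1/3) = 34670 km
d/d_R = (1.16 × 10⁵) / (34670) = 3.35
Since d/d_R > 1, the body is outside the Roche limit.

outside; d/d_R ≈ 3.35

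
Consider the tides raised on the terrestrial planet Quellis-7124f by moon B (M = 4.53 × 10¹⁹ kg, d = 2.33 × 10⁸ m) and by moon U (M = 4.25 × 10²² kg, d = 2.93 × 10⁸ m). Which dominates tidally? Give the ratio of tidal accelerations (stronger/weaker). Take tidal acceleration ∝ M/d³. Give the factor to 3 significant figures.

Moon U, by a factor of ≈ 472

Tidal stretch scales as M/d³; compute that for each body.
Moon B: (4.53 × 10¹⁹) / (2.33 × 10⁸)³ = 3.581 × 10⁻⁶
Moon U: (4.25 × 10²²) / (2.93 × 10⁸)³ = 1.690 × 10⁻³
Ratio (larger/smaller) = 472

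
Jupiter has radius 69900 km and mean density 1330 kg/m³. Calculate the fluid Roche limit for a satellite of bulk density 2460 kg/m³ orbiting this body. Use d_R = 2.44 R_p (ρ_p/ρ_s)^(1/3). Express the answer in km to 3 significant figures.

1.39 × 10⁵ km

d_R = 2.44 × 69900 km × (1330/2460)^(1/3)
    = 1.39 × 10⁵ km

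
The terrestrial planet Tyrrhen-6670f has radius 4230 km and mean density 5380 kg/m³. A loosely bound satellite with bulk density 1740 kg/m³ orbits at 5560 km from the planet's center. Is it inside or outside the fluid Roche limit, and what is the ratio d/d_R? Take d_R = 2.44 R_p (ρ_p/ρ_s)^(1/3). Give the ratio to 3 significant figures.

inside; d/d_R ≈ 0.370

d_R = 2.44 × (4230 km) × (5380/1740)^(1/3) = 15040 km
d/d_R = (5560) / (15040) = 0.370
Since d/d_R < 1, the body is inside the Roche limit.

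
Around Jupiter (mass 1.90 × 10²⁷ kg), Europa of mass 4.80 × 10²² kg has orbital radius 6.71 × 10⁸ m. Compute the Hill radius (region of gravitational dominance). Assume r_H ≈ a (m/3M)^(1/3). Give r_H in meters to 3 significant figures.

1.37 × 10⁷ m

r_H ≈ a (m/3M)^(1/3)
    = (6.71 × 10⁸) × (4.80 × 10²² / (3 × 1.90 × 10²⁷))^(1/3)
    = 1.37 × 10⁷ m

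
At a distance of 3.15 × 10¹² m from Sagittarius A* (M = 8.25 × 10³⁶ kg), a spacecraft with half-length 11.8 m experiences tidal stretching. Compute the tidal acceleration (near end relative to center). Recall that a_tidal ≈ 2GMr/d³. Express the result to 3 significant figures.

Differencing GM/(d−r)² and GM/d² to first order in r/d gives 2GMr/d³.
Δg = 2GMr/d³
   = 2 × (6.674 × 10⁻¹¹) × (8.25 × 10³⁶) × (11.8) / (3.15 × 10¹²)³
   = 4.16 × 10⁻¹⁰ m/s²

4.16 × 10⁻¹⁰ m/s²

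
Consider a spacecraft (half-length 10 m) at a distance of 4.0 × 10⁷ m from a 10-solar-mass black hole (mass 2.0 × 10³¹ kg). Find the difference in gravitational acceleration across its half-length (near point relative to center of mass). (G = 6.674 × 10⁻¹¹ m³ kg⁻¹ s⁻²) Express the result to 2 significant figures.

Δg = 2GMr/d³
   = 2 × (6.674 × 10⁻¹¹) × (2.0 × 10³¹) × (10) / (4.0 × 10⁷)³
   = 4.2 × 10⁻¹ m/s²

4.2 × 10⁻¹ m/s²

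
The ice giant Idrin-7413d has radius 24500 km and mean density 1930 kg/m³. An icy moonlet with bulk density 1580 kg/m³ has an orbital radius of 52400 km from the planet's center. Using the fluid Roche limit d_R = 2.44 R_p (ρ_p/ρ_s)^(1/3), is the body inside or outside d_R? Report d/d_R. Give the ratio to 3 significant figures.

inside; d/d_R ≈ 0.820

d_R = 2.44 × (24500 km) × (1930/1580)^(1/3) = 63900 km
d/d_R = (52400) / (63900) = 0.820
Since d/d_R < 1, the body is inside the Roche limit.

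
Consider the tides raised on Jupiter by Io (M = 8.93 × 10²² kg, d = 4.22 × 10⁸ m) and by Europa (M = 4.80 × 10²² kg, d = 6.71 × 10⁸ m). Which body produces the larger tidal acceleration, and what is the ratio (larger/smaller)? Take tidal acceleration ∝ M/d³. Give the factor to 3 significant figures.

Io, by a factor of ≈ 7.48

Tidal acceleration ∝ M/d³, so compare M/d³ for each.
Io: (8.93 × 10²²) / (4.22 × 10⁸)³ = 1.188 × 10⁻³
Europa: (4.80 × 10²²) / (6.71 × 10⁸)³ = 1.589 × 10⁻⁴
Ratio (larger/smaller) = 7.48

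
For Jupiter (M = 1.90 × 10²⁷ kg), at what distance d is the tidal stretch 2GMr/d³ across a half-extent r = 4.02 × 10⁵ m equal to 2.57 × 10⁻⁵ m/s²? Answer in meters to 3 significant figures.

1.58 × 10⁹ m

2GMr/d³ = a_tidal  ⇒  d = (2GMr / a_tidal)^(1/3)
d = (2 × 6.674×10⁻¹¹ × (1.90 × 10²⁷) × (4.02 × 10⁵) / (2.57 × 10⁻⁵))^(1/3)
  = 1.58 × 10⁹ m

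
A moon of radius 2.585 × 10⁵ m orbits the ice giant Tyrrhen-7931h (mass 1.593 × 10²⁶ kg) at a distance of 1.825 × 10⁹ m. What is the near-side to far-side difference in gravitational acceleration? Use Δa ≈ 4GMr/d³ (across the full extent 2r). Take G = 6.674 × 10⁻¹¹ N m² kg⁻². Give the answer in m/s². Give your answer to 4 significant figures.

1.809 × 10⁻⁶ m/s²

Δa = 4GMr/d³
   = 4 × (6.674 × 10⁻¹¹) × (1.593 × 10²⁶) × (2.585 × 10⁵) / (1.825 × 10⁹)³
   = 1.809 × 10⁻⁶ m/s²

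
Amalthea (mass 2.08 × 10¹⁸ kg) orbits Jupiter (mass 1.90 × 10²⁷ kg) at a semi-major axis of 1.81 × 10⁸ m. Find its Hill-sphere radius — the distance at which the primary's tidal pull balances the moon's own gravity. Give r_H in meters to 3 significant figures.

1.29 × 10⁵ m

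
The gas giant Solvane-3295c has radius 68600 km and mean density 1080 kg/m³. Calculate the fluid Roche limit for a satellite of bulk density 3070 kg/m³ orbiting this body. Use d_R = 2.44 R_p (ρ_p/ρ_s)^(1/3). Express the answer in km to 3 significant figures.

d_R = 2.44 × 68600 km × (1080/3070)^(1/3)
    = 1.18 × 10⁵ km

1.18 × 10⁵ km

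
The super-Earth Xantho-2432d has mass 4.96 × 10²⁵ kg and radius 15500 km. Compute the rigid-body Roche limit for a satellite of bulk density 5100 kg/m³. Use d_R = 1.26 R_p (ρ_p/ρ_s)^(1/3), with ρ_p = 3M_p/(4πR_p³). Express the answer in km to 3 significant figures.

ρ_p = 3M_p/(4πR_p³) = 3 × (4.96 × 10²⁵) / (4π × (1.55 × 10⁷ m)³) = 3180 kg/m³
d_R = 1.26 × 15500 km × (3180/5100)^(1/3)
    = 16700 km

16700 km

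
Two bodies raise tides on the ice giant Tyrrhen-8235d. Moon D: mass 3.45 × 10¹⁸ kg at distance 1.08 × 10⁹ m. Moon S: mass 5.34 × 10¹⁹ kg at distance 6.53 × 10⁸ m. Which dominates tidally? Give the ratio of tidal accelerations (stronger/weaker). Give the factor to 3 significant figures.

Moon S, by a factor of ≈ 70.0

Tidal acceleration ∝ M/d³, so compare M/d³ for each.
Moon D: (3.45 × 10¹⁸) / (1.08 × 10⁹)³ = 2.739 × 10⁻⁹
Moon S: (5.34 × 10¹⁹) / (6.53 × 10⁸)³ = 1.918 × 10⁻⁷
Ratio (larger/smaller) = 70.0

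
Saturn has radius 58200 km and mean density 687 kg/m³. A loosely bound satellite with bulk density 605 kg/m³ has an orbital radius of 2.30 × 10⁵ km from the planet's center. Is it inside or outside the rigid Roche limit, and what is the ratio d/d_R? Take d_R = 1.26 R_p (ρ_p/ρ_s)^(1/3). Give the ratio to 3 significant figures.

outside; d/d_R ≈ 3.01

d_R = 1.26 × (58200 km) × (687/605)^(1/3) = 76510 km
d/d_R = (2.30 × 10⁵) / (76510) = 3.01
Since d/d_R > 1, the body is outside the Roche limit.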